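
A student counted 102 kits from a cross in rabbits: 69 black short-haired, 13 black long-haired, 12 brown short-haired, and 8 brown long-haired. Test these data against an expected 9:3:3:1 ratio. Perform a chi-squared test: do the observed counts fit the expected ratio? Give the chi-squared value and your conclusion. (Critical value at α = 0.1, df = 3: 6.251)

7.386; not consistent

Under the 9:3:3:1 hypothesis (Σ ratio = 16, N = 102):
  black short-haired: 102 × 9/16 = 57.375
  black long-haired: 102 × 3/16 = 19.125
  brown short-haired: 102 × 3/16 = 19.125
  brown long-haired: 102 × 1/16 = 6.375
χ² = Σ (O − E)² / E
  black short-haired: (69 − 57.375)² / 57.375 = 2.3554
  black long-haired: (13 − 19.125)² / 19.125 = 1.9616
  brown short-haired: (12 − 19.125)² / 19.125 = 2.6544
  brown long-haired: (8 − 6.375)² / 6.375 = 0.4142
χ² = 2.3554 + 1.9616 + 2.6544 + 0.4142 = 7.3856 ≈ 7.386
Degrees of freedom = 4 − 1 = 3; critical value at α = 0.1 is 6.251.
Since 7.386 > 6.251, we reject the null hypothesis — the data do not fit the 9:3:3:1 ratio.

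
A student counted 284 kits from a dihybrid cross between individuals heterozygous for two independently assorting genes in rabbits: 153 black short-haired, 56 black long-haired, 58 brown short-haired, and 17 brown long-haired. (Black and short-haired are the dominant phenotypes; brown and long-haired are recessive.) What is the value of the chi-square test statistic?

A dihybrid F₂ with independent assortment and complete dominance at both loci gives a 9:3:3:1 phenotypic ratio.
Under the 9:3:3:1 hypothesis (Σ ratio = 16, N = 284):
  black short-haired: 284 × 9/16 = 159.75
  black long-haired: 284 × 3/16 = 53.25
  brown short-haired: 284 × 3/16 = 53.25
  brown long-haired: 284 × 1/16 = 17.75
χ² = Σ (O − E)² / E
  black short-haired: (153 − 159.75)² / 159.75 = 0.2852
  black long-haired: (56 − 53.25)² / 53.25 = 0.1420
  brown short-haired: (58 − 53.25)² / 53.25 = 0.4237
  brown long-haired: (17 − 17.75)² / 17.75 = 0.0317
χ² = 0.2852 + 0.1420 + 0.4237 + 0.0317 = 0.8826 ≈ 0.883

0.883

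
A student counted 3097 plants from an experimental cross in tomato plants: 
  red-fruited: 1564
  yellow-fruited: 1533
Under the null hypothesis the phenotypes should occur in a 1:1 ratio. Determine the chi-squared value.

0.310

The 1:1 ratio has 2 parts, so with N = 3097 the expected counts are:
  red-fruited: 3097 × 1/2 = 1548.5
  yellow-fruited: 3097 × 1/2 = 1548.5
χ² = Σ (O − E)² / E
  red-fruited: (1564 − 1548.5)² / 1548.5 = 0.1552
  yellow-fruited: (1533 − 1548.5)² / 1548.5 = 0.1552
χ² = 0.1552 + 0.1552 = 0.3104 ≈ 0.310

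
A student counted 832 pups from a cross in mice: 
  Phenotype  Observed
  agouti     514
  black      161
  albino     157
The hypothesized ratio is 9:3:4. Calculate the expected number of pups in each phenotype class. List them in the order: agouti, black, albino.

The 9:3:4 ratio has 16 parts, so with N = 832 the expected counts are:
  agouti: 832 × 9/16 = 468
  black: 832 × 3/16 = 156
  albino: 832 × 4/16 = 208

468, 156, 208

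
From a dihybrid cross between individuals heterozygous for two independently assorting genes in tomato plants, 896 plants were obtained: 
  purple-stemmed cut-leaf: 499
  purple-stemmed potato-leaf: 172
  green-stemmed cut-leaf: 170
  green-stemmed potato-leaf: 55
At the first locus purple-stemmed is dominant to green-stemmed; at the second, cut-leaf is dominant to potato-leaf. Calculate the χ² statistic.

A dihybrid F₂ with independent assortment and complete dominance at both loci gives a 9:3:3:1 phenotypic ratio.
Under the 9:3:3:1 hypothesis (Σ ratio = 16, N = 896):
  purple-stemmed cut-leaf: 896 × 9/16 = 504
  purple-stemmed potato-leaf: 896 × 3/16 = 168
  green-stemmed cut-leaf: 896 × 3/16 = 168
  green-stemmed potato-leaf: 896 × 1/16 = 56
χ² = Σ (O − E)² / E
  purple-stemmed cut-leaf: (499 − 504)² / 504 = 0.0496
  purple-stemmed potato-leaf: (172 − 168)² / 168 = 0.0952
  green-stemmed cut-leaf: (170 − 168)² / 168 = 0.0238
  green-stemmed potato-leaf: (55 − 56)² / 56 = 0.0179
χ² = 0.0496 + 0.0952 + 0.0238 + 0.0179 = 0.1865 ≈ 0.187

0.187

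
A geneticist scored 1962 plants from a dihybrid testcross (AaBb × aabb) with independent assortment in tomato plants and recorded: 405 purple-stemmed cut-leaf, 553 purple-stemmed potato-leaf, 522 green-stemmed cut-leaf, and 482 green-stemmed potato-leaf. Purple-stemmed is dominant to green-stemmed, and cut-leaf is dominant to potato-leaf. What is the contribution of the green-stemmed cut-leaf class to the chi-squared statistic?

A dihybrid testcross with independent assortment gives a 1:1:1:1 ratio.
Under the 1:1:1:1 hypothesis (Σ ratio = 4, N = 1962):
  purple-stemmed cut-leaf: 1962 × 1/4 = 490.5
  purple-stemmed potato-leaf: 1962 × 1/4 = 490.5
  green-stemmed cut-leaf: 1962 × 1/4 = 490.5
  green-stemmed potato-leaf: 1962 × 1/4 = 490.5
Contribution of green-stemmed cut-leaf: (522 − 490.5)² / 490.5 = 2.0229

2.023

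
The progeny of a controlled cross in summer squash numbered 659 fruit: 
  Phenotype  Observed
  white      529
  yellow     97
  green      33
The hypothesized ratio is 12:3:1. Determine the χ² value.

9.781

Under the 12:3:1 hypothesis (Σ ratio = 16, N = 659):
  white: 659 × 12/16 = 494.25
  yellow: 659 × 3/16 = 123.5625
  green: 659 × 1/16 = 41.1875
χ² = Σ (O − E)² / E
  white: (529 − 494.25)² / 494.25 = 2.4432
  yellow: (97 − 123.5625)² / 123.5625 = 5.7102
  green: (33 − 41.1875)² / 41.1875 = 1.6276
χ² = 2.4432 + 5.7102 + 1.6276 = 9.781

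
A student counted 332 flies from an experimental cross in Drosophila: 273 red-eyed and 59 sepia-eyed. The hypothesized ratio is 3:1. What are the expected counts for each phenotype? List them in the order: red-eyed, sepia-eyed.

Under the 3:1 hypothesis (Σ ratio = 4, N = 332):
  red-eyed: 332 × 3/4 = 249
  sepia-eyed: 332 × 1/4 = 83

249, 83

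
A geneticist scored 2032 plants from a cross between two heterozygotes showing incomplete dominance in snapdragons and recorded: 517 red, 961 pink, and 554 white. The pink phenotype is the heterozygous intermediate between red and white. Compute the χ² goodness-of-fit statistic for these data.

7.302

With incomplete dominance, a heterozygote × heterozygote cross gives a 1:2:1 phenotypic ratio.
Expected counts for N = 2032 under a 1:2:1 ratio (total parts = 4):
  red: 2032 × 1/4 = 508
  pink: 2032 × 2/4 = 1016
  white: 2032 × 1/4 = 508
χ² = Σ (O − E)² / E
  red: (517 − 508)² / 508 = 0.1594
  pink: (961 − 1016)² / 1016 = 2.9774
  white: (554 − 508)² / 508 = 4.1654
χ² = 0.1594 + 2.9774 + 4.1654 = 7.3022 ≈ 7.302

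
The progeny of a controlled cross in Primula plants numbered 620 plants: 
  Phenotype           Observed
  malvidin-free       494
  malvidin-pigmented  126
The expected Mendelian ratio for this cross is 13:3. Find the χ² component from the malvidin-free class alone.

0.189

The 13:3 ratio has 16 parts, so with N = 620 the expected counts are:
  malvidin-free: 620 × 13/16 = 503.75
  malvidin-pigmented: 620 × 3/16 = 116.25
Contribution of malvidin-free: (494 − 503.75)² / 503.75 = 0.1887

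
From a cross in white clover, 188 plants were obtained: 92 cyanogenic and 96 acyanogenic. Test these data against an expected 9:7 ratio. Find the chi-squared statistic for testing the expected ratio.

4.086

Expected counts for N = 188 under a 9:7 ratio (total parts = 16):
  cyanogenic: 188 × 9/16 = 105.75
  acyanogenic: 188 × 7/16 = 82.25
χ² = Σ (O − E)² / E
  cyanogenic: (92 − 105.75)² / 105.75 = 1.7878
  acyanogenic: (96 − 82.25)² / 82.25 = 2.2986
χ² = 1.7878 + 2.2986 = 4.0864 ≈ 4.086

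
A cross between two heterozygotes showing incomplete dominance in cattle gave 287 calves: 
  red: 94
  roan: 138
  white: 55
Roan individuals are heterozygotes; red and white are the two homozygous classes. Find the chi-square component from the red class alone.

With incomplete dominance, a heterozygote × heterozygote cross gives a 1:2:1 phenotypic ratio.
Expected counts for N = 287 under a 1:2:1 ratio (total parts = 4):
  red: 287 × 1/4 = 71.75
  roan: 287 × 2/4 = 143.5
  white: 287 × 1/4 = 71.75
Contribution of red: (94 − 71.75)² / 71.75 = 6.8998

6.900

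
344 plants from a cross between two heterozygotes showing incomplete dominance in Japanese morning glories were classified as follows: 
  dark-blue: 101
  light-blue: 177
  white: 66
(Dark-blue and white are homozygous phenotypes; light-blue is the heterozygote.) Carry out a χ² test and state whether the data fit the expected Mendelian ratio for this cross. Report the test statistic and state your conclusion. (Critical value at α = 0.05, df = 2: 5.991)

With incomplete dominance, a heterozygote × heterozygote cross gives a 1:2:1 phenotypic ratio.
Expected counts for N = 344 under a 1:2:1 ratio (total parts = 4):
  dark-blue: 344 × 1/4 = 86
  light-blue: 344 × 2/4 = 172
  white: 344 × 1/4 = 86
χ² = Σ (O − E)² / E
  dark-blue: (101 − 86)² / 86 = 2.6163
  light-blue: (177 − 172)² / 172 = 0.1453
  white: (66 − 86)² / 86 = 4.6512
χ² = 2.6163 + 0.1453 + 4.6512 = 7.4128 ≈ 7.413
Degrees of freedom = 3 − 1 = 2; critical value at α = 0.05 is 5.991.
Since 7.413 > 5.991, we reject the null hypothesis — the data do not fit the 1:2:1 ratio.

7.413; not consistent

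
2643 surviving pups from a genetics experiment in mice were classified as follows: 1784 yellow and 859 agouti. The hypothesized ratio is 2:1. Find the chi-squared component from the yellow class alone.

0.275

Expected counts for N = 2643 under a 2:1 ratio (total parts = 3):
  yellow: 2643 × 2/3 = 1762
  agouti: 2643 × 1/3 = 881
Contribution of yellow: (1784 − 1762)² / 1762 = 0.2747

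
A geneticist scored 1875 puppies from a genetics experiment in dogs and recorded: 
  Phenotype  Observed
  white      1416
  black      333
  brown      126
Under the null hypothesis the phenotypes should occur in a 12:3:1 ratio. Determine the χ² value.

Under the 12:3:1 hypothesis (Σ ratio = 16, N = 1875):
  white: 1875 × 12/16 = 1406.25
  black: 1875 × 3/16 = 351.5625
  brown: 1875 × 1/16 = 117.1875
χ² = Σ (O − E)² / E
  white: (1416 − 1406.25)² / 1406.25 = 0.0676
  black: (333 − 351.5625)² / 351.5625 = 0.9801
  brown: (126 − 117.1875)² / 117.1875 = 0.6627
χ² = 0.0676 + 0.9801 + 0.6627 = 1.7104 ≈ 1.710

1.710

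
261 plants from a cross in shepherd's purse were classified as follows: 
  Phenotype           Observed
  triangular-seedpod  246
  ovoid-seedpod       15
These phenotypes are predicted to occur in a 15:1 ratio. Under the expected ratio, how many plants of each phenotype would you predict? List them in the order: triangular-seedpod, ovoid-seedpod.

244.6875, 16.3125

Expected counts for N = 261 under a 15:1 ratio (total parts = 16):
  triangular-seedpod: 261 × 15/16 = 244.6875
  ovoid-seedpod: 261 × 1/16 = 16.3125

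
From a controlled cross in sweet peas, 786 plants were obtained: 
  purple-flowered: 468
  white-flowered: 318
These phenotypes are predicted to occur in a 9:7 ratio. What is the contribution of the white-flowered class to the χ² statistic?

1.947

Expected counts for N = 786 under a 9:7 ratio (total parts = 16):
  purple-flowered: 786 × 9/16 = 442.125
  white-flowered: 786 × 7/16 = 343.875
Contribution of white-flowered: (318 − 343.875)² / 343.875 = 1.9470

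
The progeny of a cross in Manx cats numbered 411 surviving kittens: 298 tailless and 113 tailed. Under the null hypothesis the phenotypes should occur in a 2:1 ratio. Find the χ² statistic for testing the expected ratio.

6.307

Total ratio parts = 3. Expected numbers out of 411:
  tailless: 411 × 2/3 = 274
  tailed: 411 × 1/3 = 137
χ² = Σ (O − E)² / E
  tailless: (298 − 274)² / 274 = 2.1022
  tailed: (113 − 137)² / 137 = 4.2044
χ² = 2.1022 + 4.2044 = 6.3066 ≈ 6.307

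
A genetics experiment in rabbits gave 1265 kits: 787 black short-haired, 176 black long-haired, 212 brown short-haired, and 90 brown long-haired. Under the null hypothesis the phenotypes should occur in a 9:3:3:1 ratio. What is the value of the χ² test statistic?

27.970

Expected counts for N = 1265 under a 9:3:3:1 ratio (total parts = 16):
  black short-haired: 1265 × 9/16 = 711.5625
  black long-haired: 1265 × 3/16 = 237.1875
  brown short-haired: 1265 × 3/16 = 237.1875
  brown long-haired: 1265 × 1/16 = 79.0625
χ² = Σ (O − E)² / E
  black short-haired: (787 − 711.5625)² / 711.5625 = 7.9976
  black long-haired: (176 − 237.1875)² / 237.1875 = 15.7846
  brown short-haired: (212 − 237.1875)² / 237.1875 = 2.6747
  brown long-haired: (90 − 79.0625)² / 79.0625 = 1.5131
χ² = 7.9976 + 15.7846 + 2.6747 + 1.5131 = 27.970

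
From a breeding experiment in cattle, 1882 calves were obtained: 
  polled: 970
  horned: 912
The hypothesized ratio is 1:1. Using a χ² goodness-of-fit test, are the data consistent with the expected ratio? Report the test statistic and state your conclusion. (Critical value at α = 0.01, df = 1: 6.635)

1.787; consistent

Total ratio parts = 2. Expected numbers out of 1882:
  polled: 1882 × 1/2 = 941
  horned: 1882 × 1/2 = 941
χ² = Σ (O − E)² / E
  polled: (970 − 941)² / 941 = 0.8937
  horned: (912 − 941)² / 941 = 0.8937
χ² = 0.8937 + 0.8937 = 1.7874 ≈ 1.787
Degrees of freedom = 2 − 1 = 1; critical value at α = 0.01 is 6.635.
Since 1.787 < 6.635, we fail to reject the null hypothesis — the data are consistent with the 1:1 ratio.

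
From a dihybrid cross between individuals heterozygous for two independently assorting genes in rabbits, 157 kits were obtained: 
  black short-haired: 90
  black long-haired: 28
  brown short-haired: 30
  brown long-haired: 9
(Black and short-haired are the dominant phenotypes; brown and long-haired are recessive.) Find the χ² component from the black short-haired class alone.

A dihybrid F₂ with independent assortment and complete dominance at both loci gives a 9:3:3:1 phenotypic ratio.
Expected counts for N = 157 under a 9:3:3:1 ratio (total parts = 16):
  black short-haired: 157 × 9/16 = 88.3125
  black long-haired: 157 × 3/16 = 29.4375
  brown short-haired: 157 × 3/16 = 29.4375
  brown long-haired: 157 × 1/16 = 9.8125
Contribution of black short-haired: (90 − 88.3125)² / 88.3125 = 0.0322

0.032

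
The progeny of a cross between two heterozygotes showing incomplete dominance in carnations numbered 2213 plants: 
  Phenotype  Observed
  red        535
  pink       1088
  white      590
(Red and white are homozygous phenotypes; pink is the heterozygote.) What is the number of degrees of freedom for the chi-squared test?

2

With incomplete dominance, a heterozygote × heterozygote cross gives a 1:2:1 phenotypic ratio.
A goodness-of-fit test with 3 phenotype classes has df = 3 − 1 = 2.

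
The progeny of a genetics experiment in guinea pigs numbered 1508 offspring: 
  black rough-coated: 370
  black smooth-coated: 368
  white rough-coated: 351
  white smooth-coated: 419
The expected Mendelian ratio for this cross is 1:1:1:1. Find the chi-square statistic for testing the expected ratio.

The 1:1:1:1 ratio has 4 parts, so with N = 1508 the expected counts are:
  black rough-coated: 1508 × 1/4 = 377
  black smooth-coated: 1508 × 1/4 = 377
  white rough-coated: 1508 × 1/4 = 377
  white smooth-coated: 1508 × 1/4 = 377
χ² = Σ (O − E)² / E
  black rough-coated: (370 − 377)² / 377 = 0.1300
  black smooth-coated: (368 − 377)² / 377 = 0.2149
  white rough-coated: (351 − 377)² / 377 = 1.7931
  white smooth-coated: (419 − 377)² / 377 = 4.6790
χ² = 0.1300 + 0.2149 + 1.7931 + 4.6790 = 6.817

6.817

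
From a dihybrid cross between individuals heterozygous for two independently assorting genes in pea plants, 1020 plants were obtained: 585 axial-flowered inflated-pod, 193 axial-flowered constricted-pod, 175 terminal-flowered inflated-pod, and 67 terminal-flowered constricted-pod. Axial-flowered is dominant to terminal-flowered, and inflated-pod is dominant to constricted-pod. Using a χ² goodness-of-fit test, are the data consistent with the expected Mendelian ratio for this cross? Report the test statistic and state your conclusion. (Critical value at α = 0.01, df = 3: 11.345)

A dihybrid F₂ with independent assortment and complete dominance at both loci gives a 9:3:3:1 phenotypic ratio.
Expected counts for N = 1020 under a 9:3:3:1 ratio (total parts = 16):
  axial-flowered inflated-pod: 1020 × 9/16 = 573.75
  axial-flowered constricted-pod: 1020 × 3/16 = 191.25
  terminal-flowered inflated-pod: 1020 × 3/16 = 191.25
  terminal-flowered constricted-pod: 1020 × 1/16 = 63.75
χ² = Σ (O − E)² / E
  axial-flowered inflated-pod: (585 − 573.75)² / 573.75 = 0.2206
  axial-flowered constricted-pod: (193 − 191.25)² / 191.25 = 0.0160
  terminal-flowered inflated-pod: (175 − 191.25)² / 191.25 = 1.3807
  terminal-flowered constricted-pod: (67 − 63.75)² / 63.75 = 0.1657
χ² = 0.2206 + 0.0160 + 1.3807 + 0.1657 = 1.783
Degrees of freedom = 4 − 1 = 3; critical value at α = 0.01 is 11.345.
Since 1.783 < 11.345, we fail to reject the null hypothesis — the data are consistent with the 9:3:3:1 ratio.

1.783; consistent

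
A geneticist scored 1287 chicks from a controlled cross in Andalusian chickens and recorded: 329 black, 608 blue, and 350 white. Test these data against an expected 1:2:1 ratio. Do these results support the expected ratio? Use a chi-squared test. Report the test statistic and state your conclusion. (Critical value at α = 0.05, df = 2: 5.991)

The 1:2:1 ratio has 4 parts, so with N = 1287 the expected counts are:
  black: 1287 × 1/4 = 321.75
  blue: 1287 × 2/4 = 643.5
  white: 1287 × 1/4 = 321.75
χ² = Σ (O − E)² / E
  black: (329 − 321.75)² / 321.75 = 0.1634
  blue: (608 − 643.5)² / 643.5 = 1.9584
  white: (350 − 321.75)² / 321.75 = 2.4804
χ² = 0.1634 + 1.9584 + 2.4804 = 4.6022 ≈ 4.602
Degrees of freedom = 3 − 1 = 2; critical value at α = 0.05 is 5.991.
Since 4.602 < 5.991, we fail to reject the null hypothesis — the data are consistent with the 1:2:1 ratio.

4.602; consistent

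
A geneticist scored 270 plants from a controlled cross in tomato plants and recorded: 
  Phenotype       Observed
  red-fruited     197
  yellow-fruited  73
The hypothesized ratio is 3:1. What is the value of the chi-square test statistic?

The 3:1 ratio has 4 parts, so with N = 270 the expected counts are:
  red-fruited: 270 × 3/4 = 202.5
  yellow-fruited: 270 × 1/4 = 67.5
χ² = Σ (O − E)² / E
  red-fruited: (197 − 202.5)² / 202.5 = 0.1494
  yellow-fruited: (73 − 67.5)² / 67.5 = 0.4481
χ² = 0.1494 + 0.4481 = 0.5975 ≈ 0.598

0.598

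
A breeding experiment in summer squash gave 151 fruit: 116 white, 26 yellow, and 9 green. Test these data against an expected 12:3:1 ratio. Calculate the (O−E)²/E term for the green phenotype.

0.020

Total ratio parts = 16. Expected numbers out of 151:
  white: 151 × 12/16 = 113.25
  yellow: 151 × 3/16 = 28.3125
  green: 151 × 1/16 = 9.4375
Contribution of green: (9 − 9.4375)² / 9.4375 = 0.0203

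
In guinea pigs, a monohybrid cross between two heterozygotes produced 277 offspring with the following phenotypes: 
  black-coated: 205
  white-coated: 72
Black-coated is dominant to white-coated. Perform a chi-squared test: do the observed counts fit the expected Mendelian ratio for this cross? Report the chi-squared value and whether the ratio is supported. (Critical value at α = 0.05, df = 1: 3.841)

For a monohybrid cross between heterozygotes with complete dominance, the expected phenotypic ratio is 3:1.
Expected counts for N = 277 under a 3:1 ratio (total parts = 4):
  black-coated: 277 × 3/4 = 207.75
  white-coated: 277 × 1/4 = 69.25
χ² = Σ (O − E)² / E
  black-coated: (205 − 207.75)² / 207.75 = 0.0364
  white-coated: (72 − 69.25)² / 69.25 = 0.1092
χ² = 0.0364 + 0.1092 = 0.1456 ≈ 0.146
Degrees of freedom = 2 − 1 = 1; critical value at α = 0.05 is 3.841.
Since 0.146 < 3.841, we fail to reject the null hypothesis — the data are consistent with the 3:1 ratio.

0.146; consistent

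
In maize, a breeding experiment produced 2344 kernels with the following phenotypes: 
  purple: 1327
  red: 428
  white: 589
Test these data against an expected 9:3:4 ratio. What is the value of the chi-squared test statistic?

The 9:3:4 ratio has 16 parts, so with N = 2344 the expected counts are:
  purple: 2344 × 9/16 = 1318.5
  red: 2344 × 3/16 = 439.5
  white: 2344 × 4/16 = 586
χ² = Σ (O − E)² / E
  purple: (1327 − 1318.5)² / 1318.5 = 0.0548
  red: (428 − 439.5)² / 439.5 = 0.3009
  white: (589 − 586)² / 586 = 0.0154
χ² = 0.0548 + 0.3009 + 0.0154 = 0.3711 ≈ 0.371

0.371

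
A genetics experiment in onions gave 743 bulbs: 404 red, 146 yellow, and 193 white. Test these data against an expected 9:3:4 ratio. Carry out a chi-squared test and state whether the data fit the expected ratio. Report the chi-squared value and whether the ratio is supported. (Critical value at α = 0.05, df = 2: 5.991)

1.069; consistent

Under the 9:3:4 hypothesis (Σ ratio = 16, N = 743):
  red: 743 × 9/16 = 417.9375
  yellow: 743 × 3/16 = 139.3125
  white: 743 × 4/16 = 185.75
χ² = Σ (O − E)² / E
  red: (404 − 417.9375)² / 417.9375 = 0.4648
  yellow: (146 − 139.3125)² / 139.3125 = 0.3210
  white: (193 − 185.75)² / 185.75 = 0.2830
χ² = 0.4648 + 0.3210 + 0.2830 = 1.0688 ≈ 1.069
Degrees of freedom = 3 − 1 = 2; critical value at α = 0.05 is 5.991.
Since 1.069 < 5.991, we fail to reject the null hypothesis — the data are consistent with the 9:3:4 ratio.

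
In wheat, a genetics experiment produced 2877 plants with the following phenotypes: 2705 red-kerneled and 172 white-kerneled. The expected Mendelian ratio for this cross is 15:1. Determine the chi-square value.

0.362

Total ratio parts = 16. Expected numbers out of 2877:
  red-kerneled: 2877 × 15/16 = 2697.1875
  white-kerneled: 2877 × 1/16 = 179.8125
χ² = Σ (O − E)² / E
  red-kerneled: (2705 − 2697.1875)² / 2697.1875 = 0.0226
  white-kerneled: (172 − 179.8125)² / 179.8125 = 0.3394
χ² = 0.0226 + 0.3394 = 0.362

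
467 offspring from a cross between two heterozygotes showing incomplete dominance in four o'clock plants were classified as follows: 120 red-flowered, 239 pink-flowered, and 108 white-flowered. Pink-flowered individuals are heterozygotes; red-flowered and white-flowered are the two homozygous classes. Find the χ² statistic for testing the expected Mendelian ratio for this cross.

With incomplete dominance, a heterozygote × heterozygote cross gives a 1:2:1 phenotypic ratio.
Expected counts for N = 467 under a 1:2:1 ratio (total parts = 4):
  red-flowered: 467 × 1/4 = 116.75
  pink-flowered: 467 × 2/4 = 233.5
  white-flowered: 467 × 1/4 = 116.75
χ² = Σ (O − E)² / E
  red-flowered: (120 − 116.75)² / 116.75 = 0.0905
  pink-flowered: (239 − 233.5)² / 233.5 = 0.1296
  white-flowered: (108 − 116.75)² / 116.75 = 0.6558
χ² = 0.0905 + 0.1296 + 0.6558 = 0.8759 ≈ 0.876

0.876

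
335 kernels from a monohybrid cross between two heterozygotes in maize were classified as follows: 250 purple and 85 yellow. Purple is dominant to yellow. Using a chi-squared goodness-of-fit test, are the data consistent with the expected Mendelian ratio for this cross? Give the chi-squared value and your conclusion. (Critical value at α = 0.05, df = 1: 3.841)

For a monohybrid cross between heterozygotes with complete dominance, the expected phenotypic ratio is 3:1.
Total ratio parts = 4. Expected numbers out of 335:
  purple: 335 × 3/4 = 251.25
  yellow: 335 × 1/4 = 83.75
χ² = Σ (O − E)² / E
  purple: (250 − 251.25)² / 251.25 = 0.0062
  yellow: (85 − 83.75)² / 83.75 = 0.0187
χ² = 0.0062 + 0.0187 = 0.0249 ≈ 0.025
Degrees of freedom = 2 − 1 = 1; critical value at α = 0.05 is 3.841.
Since 0.025 < 3.841, we fail to reject the null hypothesis — the data are consistent with the 3:1 ratio.

0.025; consistent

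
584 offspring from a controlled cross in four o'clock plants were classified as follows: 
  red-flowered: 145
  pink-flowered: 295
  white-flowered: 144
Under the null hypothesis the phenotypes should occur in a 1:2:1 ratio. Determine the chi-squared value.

Total ratio parts = 4. Expected numbers out of 584:
  red-flowered: 584 × 1/4 = 146
  pink-flowered: 584 × 2/4 = 292
  white-flowered: 584 × 1/4 = 146
χ² = Σ (O − E)² / E
  red-flowered: (145 − 146)² / 146 = 0.0068
  pink-flowered: (295 − 292)² / 292 = 0.0308
  white-flowered: (144 − 146)² / 146 = 0.0274
χ² = 0.0068 + 0.0308 + 0.0274 = 0.065

0.065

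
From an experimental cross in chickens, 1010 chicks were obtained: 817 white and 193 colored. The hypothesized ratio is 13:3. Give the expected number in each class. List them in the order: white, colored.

820.625, 189.375

Under the 13:3 hypothesis (Σ ratio = 16, N = 1010):
  white: 1010 × 13/16 = 820.625
  colored: 1010 × 3/16 = 189.375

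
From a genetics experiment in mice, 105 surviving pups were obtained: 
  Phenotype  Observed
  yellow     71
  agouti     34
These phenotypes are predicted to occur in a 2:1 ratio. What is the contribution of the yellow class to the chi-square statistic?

0.014

The 2:1 ratio has 3 parts, so with N = 105 the expected counts are:
  yellow: 105 × 2/3 = 70
  agouti: 105 × 1/3 = 35
Contribution of yellow: (71 − 70)² / 70 = 0.0143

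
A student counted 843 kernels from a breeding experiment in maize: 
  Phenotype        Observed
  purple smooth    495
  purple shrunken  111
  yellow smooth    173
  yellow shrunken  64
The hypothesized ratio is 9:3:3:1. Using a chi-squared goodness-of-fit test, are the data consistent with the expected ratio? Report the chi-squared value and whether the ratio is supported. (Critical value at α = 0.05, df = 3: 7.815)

The 9:3:3:1 ratio has 16 parts, so with N = 843 the expected counts are:
  purple smooth: 843 × 9/16 = 474.1875
  purple shrunken: 843 × 3/16 = 158.0625
  yellow smooth: 843 × 3/16 = 158.0625
  yellow shrunken: 843 × 1/16 = 52.6875
χ² = Σ (O − E)² / E
  purple smooth: (495 − 474.1875)² / 474.1875 = 0.9135
  purple shrunken: (111 − 158.0625)² / 158.0625 = 14.0127
  yellow smooth: (173 − 158.0625)² / 158.0625 = 1.4116
  yellow shrunken: (64 − 52.6875)² / 52.6875 = 2.4289
χ² = 0.9135 + 14.0127 + 1.4116 + 2.4289 = 18.7667 ≈ 18.767
Degrees of freedom = 4 − 1 = 3; critical value at α = 0.05 is 7.815.
Since 18.767 > 7.815, we reject the null hypothesis — the data do not fit the 9:3:3:1 ratio.

18.767; not consistent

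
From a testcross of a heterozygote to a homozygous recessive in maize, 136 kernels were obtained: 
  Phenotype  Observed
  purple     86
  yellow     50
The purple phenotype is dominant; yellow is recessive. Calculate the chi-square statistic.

A testcross of a heterozygote (Aa × aa) gives a 1:1 phenotypic ratio.
Total ratio parts = 2. Expected numbers out of 136:
  purple: 136 × 1/2 = 68
  yellow: 136 × 1/2 = 68
χ² = Σ (O − E)² / E
  purple: (86 − 68)² / 68 = 4.7647
  yellow: (50 − 68)² / 68 = 4.7647
χ² = 4.7647 + 4.7647 = 9.5294 ≈ 9.529

9.529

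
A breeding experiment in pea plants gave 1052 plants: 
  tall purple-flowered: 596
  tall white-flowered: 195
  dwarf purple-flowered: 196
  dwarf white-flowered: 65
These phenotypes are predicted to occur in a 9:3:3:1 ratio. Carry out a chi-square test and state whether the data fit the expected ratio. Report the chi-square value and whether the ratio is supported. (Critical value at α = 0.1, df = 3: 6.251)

Expected counts for N = 1052 under a 9:3:3:1 ratio (total parts = 16):
  tall purple-flowered: 1052 × 9/16 = 591.75
  tall white-flowered: 1052 × 3/16 = 197.25
  dwarf purple-flowered: 1052 × 3/16 = 197.25
  dwarf white-flowered: 1052 × 1/16 = 65.75
χ² = Σ (O − E)² / E
  tall purple-flowered: (596 − 591.75)² / 591.75 = 0.0305
  tall white-flowered: (195 − 197.25)² / 197.25 = 0.0257
  dwarf purple-flowered: (196 − 197.25)² / 197.25 = 0.0079
  dwarf white-flowered: (65 − 65.75)² / 65.75 = 0.0086
χ² = 0.0305 + 0.0257 + 0.0079 + 0.0086 = 0.0727 ≈ 0.073
Degrees of freedom = 4 − 1 = 3; critical value at α = 0.1 is 6.251.
Since 0.073 < 6.251, we fail to reject the null hypothesis — the data are consistent with the 9:3:3:1 ratio.

0.073; consistent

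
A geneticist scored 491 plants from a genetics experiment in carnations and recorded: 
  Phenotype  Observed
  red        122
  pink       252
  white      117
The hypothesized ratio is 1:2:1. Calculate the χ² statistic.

0.446

Total ratio parts = 4. Expected numbers out of 491:
  red: 491 × 1/4 = 122.75
  pink: 491 × 2/4 = 245.5
  white: 491 × 1/4 = 122.75
χ² = Σ (O − E)² / E
  red: (122 − 122.75)² / 122.75 = 0.0046
  pink: (252 − 245.5)² / 245.5 = 0.1721
  white: (117 − 122.75)² / 122.75 = 0.2693
χ² = 0.0046 + 0.1721 + 0.2693 = 0.446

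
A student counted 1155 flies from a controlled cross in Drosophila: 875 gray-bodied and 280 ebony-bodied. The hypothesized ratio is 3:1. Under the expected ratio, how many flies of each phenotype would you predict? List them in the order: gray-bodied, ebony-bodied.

Expected counts for N = 1155 under a 3:1 ratio (total parts = 4):
  gray-bodied: 1155 × 3/4 = 866.25
  ebony-bodied: 1155 × 1/4 = 288.75

866.25, 288.75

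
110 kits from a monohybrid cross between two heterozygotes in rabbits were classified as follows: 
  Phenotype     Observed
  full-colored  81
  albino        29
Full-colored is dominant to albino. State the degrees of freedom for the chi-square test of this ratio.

For a monohybrid cross between heterozygotes with complete dominance, the expected phenotypic ratio is 3:1.
A goodness-of-fit test with 2 phenotype classes has df = 2 − 1 = 1.

1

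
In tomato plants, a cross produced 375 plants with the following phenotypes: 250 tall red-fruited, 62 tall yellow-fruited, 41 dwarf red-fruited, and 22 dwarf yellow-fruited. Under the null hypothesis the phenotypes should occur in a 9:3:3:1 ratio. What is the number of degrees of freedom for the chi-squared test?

A goodness-of-fit test with 4 phenotype classes has df = 4 − 1 = 3.

3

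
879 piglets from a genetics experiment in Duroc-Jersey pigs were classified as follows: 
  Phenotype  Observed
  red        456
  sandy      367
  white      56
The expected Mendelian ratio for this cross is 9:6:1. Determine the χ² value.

Under the 9:6:1 hypothesis (Σ ratio = 16, N = 879):
  red: 879 × 9/16 = 494.4375
  sandy: 879 × 6/16 = 329.625
  white: 879 × 1/16 = 54.9375
χ² = Σ (O − E)² / E
  red: (456 − 494.4375)² / 494.4375 = 2.9881
  sandy: (367 − 329.625)² / 329.625 = 4.2378
  white: (56 − 54.9375)² / 54.9375 = 0.0205
χ² = 2.9881 + 4.2378 + 0.0205 = 7.2464 ≈ 7.246

7.246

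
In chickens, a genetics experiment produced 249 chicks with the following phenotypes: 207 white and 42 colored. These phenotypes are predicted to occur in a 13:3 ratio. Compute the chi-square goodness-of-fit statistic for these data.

0.579

Under the 13:3 hypothesis (Σ ratio = 16, N = 249):
  white: 249 × 13/16 = 202.3125
  colored: 249 × 3/16 = 46.6875
χ² = Σ (O − E)² / E
  white: (207 − 202.3125)² / 202.3125 = 0.1086
  colored: (42 − 46.6875)² / 46.6875 = 0.4706
χ² = 0.1086 + 0.4706 = 0.5792 ≈ 0.579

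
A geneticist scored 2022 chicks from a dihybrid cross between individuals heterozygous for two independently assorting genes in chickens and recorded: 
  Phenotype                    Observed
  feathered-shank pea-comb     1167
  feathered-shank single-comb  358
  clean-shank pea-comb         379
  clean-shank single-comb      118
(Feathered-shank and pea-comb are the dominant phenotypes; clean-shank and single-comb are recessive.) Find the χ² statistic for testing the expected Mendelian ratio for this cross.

A dihybrid F₂ with independent assortment and complete dominance at both loci gives a 9:3:3:1 phenotypic ratio.
The 9:3:3:1 ratio has 16 parts, so with N = 2022 the expected counts are:
  feathered-shank pea-comb: 2022 × 9/16 = 1137.375
  feathered-shank single-comb: 2022 × 3/16 = 379.125
  clean-shank pea-comb: 2022 × 3/16 = 379.125
  clean-shank single-comb: 2022 × 1/16 = 126.375
χ² = Σ (O − E)² / E
  feathered-shank pea-comb: (1167 − 1137.375)² / 1137.375 = 0.7716
  feathered-shank single-comb: (358 − 379.125)² / 379.125 = 1.1771
  clean-shank pea-comb: (379 − 379.125)² / 379.125 = 0.0000
  clean-shank single-comb: (118 − 126.375)² / 126.375 = 0.5550
χ² = 0.7716 + 1.1771 + 0.0000 + 0.5550 = 2.5037 ≈ 2.504

2.504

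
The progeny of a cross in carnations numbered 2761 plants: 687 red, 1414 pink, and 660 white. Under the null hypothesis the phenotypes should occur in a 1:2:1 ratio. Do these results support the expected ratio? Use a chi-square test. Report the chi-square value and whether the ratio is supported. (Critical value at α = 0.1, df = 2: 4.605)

Under the 1:2:1 hypothesis (Σ ratio = 4, N = 2761):
  red: 2761 × 1/4 = 690.25
  pink: 2761 × 2/4 = 1380.5
  white: 2761 × 1/4 = 690.25
χ² = Σ (O − E)² / E
  red: (687 − 690.25)² / 690.25 = 0.0153
  pink: (1414 − 1380.5)² / 1380.5 = 0.8129
  white: (660 − 690.25)² / 690.25 = 1.3257
χ² = 0.0153 + 0.8129 + 1.3257 = 2.1539 ≈ 2.154
Degrees of freedom = 3 − 1 = 2; critical value at α = 0.1 is 4.605.
Since 2.154 < 4.605, we fail to reject the null hypothesis — the data are consistent with the 1:2:1 ratio.

2.154; consistent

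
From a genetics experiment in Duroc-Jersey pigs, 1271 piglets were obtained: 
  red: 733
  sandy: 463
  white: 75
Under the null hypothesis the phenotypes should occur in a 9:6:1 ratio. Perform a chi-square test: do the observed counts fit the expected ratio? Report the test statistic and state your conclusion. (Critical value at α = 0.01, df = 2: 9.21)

1.094; consistent

Total ratio parts = 16. Expected numbers out of 1271:
  red: 1271 × 9/16 = 714.9375
  sandy: 1271 × 6/16 = 476.625
  white: 1271 × 1/16 = 79.4375
χ² = Σ (O − E)² / E
  red: (733 − 714.9375)² / 714.9375 = 0.4563
  sandy: (463 − 476.625)² / 476.625 = 0.3895
  white: (75 − 79.4375)² / 79.4375 = 0.2479
χ² = 0.4563 + 0.3895 + 0.2479 = 1.0937 ≈ 1.094
Degrees of freedom = 3 − 1 = 2; critical value at α = 0.01 is 9.21.
Since 1.094 < 9.21, we fail to reject the null hypothesis — the data are consistent with the 9:6:1 ratio.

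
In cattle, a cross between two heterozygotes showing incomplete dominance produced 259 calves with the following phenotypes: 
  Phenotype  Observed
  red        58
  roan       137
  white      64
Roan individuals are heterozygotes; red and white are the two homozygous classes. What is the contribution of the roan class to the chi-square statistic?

With incomplete dominance, a heterozygote × heterozygote cross gives a 1:2:1 phenotypic ratio.
Total ratio parts = 4. Expected numbers out of 259:
  red: 259 × 1/4 = 64.75
  roan: 259 × 2/4 = 129.5
  white: 259 × 1/4 = 64.75
Contribution of roan: (137 − 129.5)² / 129.5 = 0.4344

0.434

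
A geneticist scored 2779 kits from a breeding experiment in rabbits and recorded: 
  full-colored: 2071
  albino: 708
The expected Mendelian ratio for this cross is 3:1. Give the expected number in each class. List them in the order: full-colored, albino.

2084.25, 694.75

The 3:1 ratio has 4 parts, so with N = 2779 the expected counts are:
  full-colored: 2779 × 3/4 = 2084.25
  albino: 2779 × 1/4 = 694.75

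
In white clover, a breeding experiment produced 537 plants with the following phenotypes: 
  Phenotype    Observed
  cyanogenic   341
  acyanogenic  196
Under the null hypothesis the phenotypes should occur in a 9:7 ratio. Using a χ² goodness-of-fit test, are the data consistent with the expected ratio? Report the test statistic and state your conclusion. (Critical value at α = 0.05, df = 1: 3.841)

11.473; not consistent

Under the 9:7 hypothesis (Σ ratio = 16, N = 537):
  cyanogenic: 537 × 9/16 = 302.0625
  acyanogenic: 537 × 7/16 = 234.9375
χ² = Σ (O − E)² / E
  cyanogenic: (341 − 302.0625)² / 302.0625 = 5.0193
  acyanogenic: (196 − 234.9375)² / 234.9375 = 6.4533
χ² = 5.0193 + 6.4533 = 11.4726 ≈ 11.473
Degrees of freedom = 2 − 1 = 1; critical value at α = 0.05 is 3.841.
Since 11.473 > 3.841, we reject the null hypothesis — the data do not fit the 9:7 ratio.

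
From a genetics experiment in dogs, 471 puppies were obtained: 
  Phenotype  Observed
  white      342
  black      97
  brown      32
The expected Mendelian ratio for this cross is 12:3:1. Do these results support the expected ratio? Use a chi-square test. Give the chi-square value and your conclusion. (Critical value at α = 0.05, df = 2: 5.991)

1.436; consistent

The 12:3:1 ratio has 16 parts, so with N = 471 the expected counts are:
  white: 471 × 12/16 = 353.25
  black: 471 × 3/16 = 88.3125
  brown: 471 × 1/16 = 29.4375
χ² = Σ (O − E)² / E
  white: (342 − 353.25)² / 353.25 = 0.3583
  black: (97 − 88.3125)² / 88.3125 = 0.8546
  brown: (32 − 29.4375)² / 29.4375 = 0.2231
χ² = 0.3583 + 0.8546 + 0.2231 = 1.436
Degrees of freedom = 3 − 1 = 2; critical value at α = 0.05 is 5.991.
Since 1.436 < 5.991, we fail to reject the null hypothesis — the data are consistent with the 12:3:1 ratio.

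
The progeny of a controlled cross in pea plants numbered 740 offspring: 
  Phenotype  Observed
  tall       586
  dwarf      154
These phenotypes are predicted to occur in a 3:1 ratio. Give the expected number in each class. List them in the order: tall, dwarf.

The 3:1 ratio has 4 parts, so with N = 740 the expected counts are:
  tall: 740 × 3/4 = 555
  dwarf: 740 × 1/4 = 185

555, 185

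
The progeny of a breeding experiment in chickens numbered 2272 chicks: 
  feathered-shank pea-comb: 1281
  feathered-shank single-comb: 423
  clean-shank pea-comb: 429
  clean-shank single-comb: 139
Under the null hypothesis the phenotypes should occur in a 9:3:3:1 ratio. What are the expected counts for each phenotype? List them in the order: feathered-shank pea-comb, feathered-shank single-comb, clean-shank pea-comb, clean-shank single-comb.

1278, 426, 426, 142

The 9:3:3:1 ratio has 16 parts, so with N = 2272 the expected counts are:
  feathered-shank pea-comb: 2272 × 9/16 = 1278
  feathered-shank single-comb: 2272 × 3/16 = 426
  clean-shank pea-comb: 2272 × 3/16 = 426
  clean-shank single-comb: 2272 × 1/16 = 142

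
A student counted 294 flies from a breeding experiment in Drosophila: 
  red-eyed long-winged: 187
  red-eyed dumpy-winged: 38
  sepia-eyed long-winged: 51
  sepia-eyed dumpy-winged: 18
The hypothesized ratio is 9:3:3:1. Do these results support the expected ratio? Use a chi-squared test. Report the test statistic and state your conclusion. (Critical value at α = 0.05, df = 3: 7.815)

Total ratio parts = 16. Expected numbers out of 294:
  red-eyed long-winged: 294 × 9/16 = 165.375
  red-eyed dumpy-winged: 294 × 3/16 = 55.125
  sepia-eyed long-winged: 294 × 3/16 = 55.125
  sepia-eyed dumpy-winged: 294 × 1/16 = 18.375
χ² = Σ (O − E)² / E
  red-eyed long-winged: (187 − 165.375)² / 165.375 = 2.8278
  red-eyed dumpy-winged: (38 − 55.125)² / 55.125 = 5.3200
  sepia-eyed long-winged: (51 − 55.125)² / 55.125 = 0.3087
  sepia-eyed dumpy-winged: (18 − 18.375)² / 18.375 = 0.0077
χ² = 2.8278 + 5.3200 + 0.3087 + 0.0077 = 8.4642 ≈ 8.464
Degrees of freedom = 4 − 1 = 3; critical value at α = 0.05 is 7.815.
Since 8.464 > 7.815, we reject the null hypothesis — the data do not fit the 9:3:3:1 ratio.

8.464; not consistent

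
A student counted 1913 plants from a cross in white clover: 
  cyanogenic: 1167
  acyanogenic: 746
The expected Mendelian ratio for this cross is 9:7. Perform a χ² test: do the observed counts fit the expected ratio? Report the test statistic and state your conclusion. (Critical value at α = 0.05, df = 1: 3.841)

17.566; not consistent

Expected counts for N = 1913 under a 9:7 ratio (total parts = 16):
  cyanogenic: 1913 × 9/16 = 1076.0625
  acyanogenic: 1913 × 7/16 = 836.9375
χ² = Σ (O − E)² / E
  cyanogenic: (1167 − 1076.0625)² / 1076.0625 = 7.6851
  acyanogenic: (746 − 836.9375)² / 836.9375 = 9.8808
χ² = 7.6851 + 9.8808 = 17.5659 ≈ 17.566
Degrees of freedom = 2 − 1 = 1; critical value at α = 0.05 is 3.841.
Since 17.566 > 3.841, we reject the null hypothesis — the data do not fit the 9:7 ratio.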